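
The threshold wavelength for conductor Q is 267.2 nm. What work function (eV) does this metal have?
4.64 eV

At the threshold wavelength, photon energy equals work function:
φ = hc/λ₀

Calculating:
φ = (6.626×10⁻³⁴ J·s)(3×10⁸ m/s) / (267.2×10⁻⁹ m)
φ = 4.64 eV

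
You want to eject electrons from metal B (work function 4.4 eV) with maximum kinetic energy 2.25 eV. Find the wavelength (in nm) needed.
186.44 nm

From Einstein's equation: KE_max = hc/λ - φ

Rearranging for λ:
hc/λ = KE_max + φ
λ = hc/(KE_max + φ)

Required photon energy:
E_photon = KE_max + φ = 2.25 + 4.4 = 6.65 eV

Required wavelength:
λ = hc/E_photon = (6.626×10⁻³⁴)(3×10⁸) / (6.65 × 1.602×10⁻¹⁹)
λ = 186.44 nm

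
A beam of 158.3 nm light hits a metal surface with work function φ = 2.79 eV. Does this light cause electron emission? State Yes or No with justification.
Yes

For photoemission, the photon energy must exceed the work function.

Photon energy: E = hc/λ = 7.8322 eV
Work function: φ = 2.79 eV

Since E_photon (7.8322 eV) > φ (2.79 eV), photoemission WILL occur.
The threshold wavelength is λ₀ = hc/φ = 444.4 nm.
Since 158.3 nm < 444.4 nm, the light has sufficient energy.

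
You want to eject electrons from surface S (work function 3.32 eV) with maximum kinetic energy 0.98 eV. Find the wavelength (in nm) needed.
288.34 nm

From Einstein's equation: KE_max = hc/λ - φ

Rearranging for λ:
hc/λ = KE_max + φ
λ = hc/(KE_max + φ)

Required photon energy:
E_photon = KE_max + φ = 0.98 + 3.32 = 4.30 eV

Required wavelength:
λ = hc/E_photon = (6.626×10⁻³⁴)(3×10⁸) / (4.30 × 1.602×10⁻¹⁹)
λ = 288.34 nm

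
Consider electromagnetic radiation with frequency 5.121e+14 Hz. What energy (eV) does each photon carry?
2.1179 eV

Using E = hf:

E = hf = (6.626×10⁻³⁴ J·s)(5.121e+14 Hz)
E = 2.1179 eV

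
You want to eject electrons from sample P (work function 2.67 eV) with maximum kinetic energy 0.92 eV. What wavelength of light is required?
345.36 nm

From Einstein's equation: KE_max = hc/λ - φ

Rearranging for λ:
hc/λ = KE_max + φ
λ = hc/(KE_max + φ)

Required photon energy:
E_photon = KE_max + φ = 0.92 + 2.67 = 3.59 eV

Required wavelength:
λ = hc/E_photon = (6.626×10⁻³⁴)(3×10⁸) / (3.59 × 1.602×10⁻¹⁹)
λ = 345.36 nm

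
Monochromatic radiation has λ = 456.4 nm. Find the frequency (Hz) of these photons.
6.5686e+14 Hz

Using the wave equation: c = fλ

Solving for frequency:
f = c/λ = (3×10⁸ m/s) / (456.4×10⁻⁹ m)
f = 6.5686e+14 Hz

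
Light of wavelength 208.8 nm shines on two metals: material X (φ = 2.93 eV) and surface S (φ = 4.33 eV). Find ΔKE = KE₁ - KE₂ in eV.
1.4000 eV

Using KE_max = hc/λ - φ for each metal:

Photon energy: E = hc/λ = 5.9379 eV

For material X (φ₁ = 2.93 eV):
KE₁ = E - φ₁ = 5.9379 - 2.93 = 3.0079 eV

For surface S (φ₂ = 4.33 eV):
KE₂ = E - φ₂ = 5.9379 - 4.33 = 1.6079 eV

Difference:
ΔKE = KE₁ - KE₂ = 3.0079 - 1.6079 = 1.4000 eV

Note: The difference equals the difference in work functions: 4.33 - 2.93 = 1.40 eV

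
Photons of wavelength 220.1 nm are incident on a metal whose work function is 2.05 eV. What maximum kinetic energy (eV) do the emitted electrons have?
3.5831 eV

Using Einstein's photoelectric equation: KE_max = hf - φ = hc/λ - φ

First, calculate the photon energy:
E_photon = hc/λ = (6.626×10⁻³⁴ J·s)(3×10⁸ m/s) / (220.1×10⁻⁹ m)
E_photon = 5.6331 eV

Then, the maximum kinetic energy:
KE_max = E_photon - φ = 5.6331 eV - 2.05 eV = 3.5831 eV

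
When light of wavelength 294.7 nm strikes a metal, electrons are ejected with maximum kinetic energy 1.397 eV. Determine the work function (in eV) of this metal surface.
2.81 eV

From Einstein's photoelectric equation: KE_max = hf - φ = hc/λ - φ

Rearranging for φ:
φ = hc/λ - KE_max

Calculate photon energy:
E_photon = hc/λ = 4.2071 eV

Therefore:
φ = 4.2071 - 1.397 = 2.81 eV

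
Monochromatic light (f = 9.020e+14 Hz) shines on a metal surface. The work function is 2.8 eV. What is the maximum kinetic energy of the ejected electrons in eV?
0.9304 eV

Using Einstein's photoelectric equation: KE_max = hf - φ

First, calculate the photon energy:
E_photon = hf = (6.626×10⁻³⁴ J·s)(9.020e+14 Hz)
E_photon = 3.7304 eV

Then, the maximum kinetic energy:
KE_max = E_photon - φ = 3.7304 eV - 2.8 eV = 0.9304 eV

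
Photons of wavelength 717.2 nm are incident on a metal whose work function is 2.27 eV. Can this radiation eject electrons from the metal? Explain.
No

For photoemission, the photon energy must exceed the work function.

Photon energy: E = hc/λ = 1.7287 eV
Work function: φ = 2.27 eV

Since E_photon (1.7287 eV) < φ (2.27 eV), photoemission will NOT occur.
The threshold wavelength is λ₀ = hc/φ = 546.2 nm.
Since 717.2 nm > 546.2 nm, the photons lack sufficient energy.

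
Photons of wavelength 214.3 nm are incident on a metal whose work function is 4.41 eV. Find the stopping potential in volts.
1.3755 V

The stopping potential V_s satisfies: eV_s = KE_max

First, find KE_max using Einstein's equation:
E_photon = hc/λ = 5.7855 eV
KE_max = E_photon - φ = 5.7855 - 4.41 = 1.3755 eV

Since eV_s = KE_max:
V_s = KE_max/e = 1.3755 V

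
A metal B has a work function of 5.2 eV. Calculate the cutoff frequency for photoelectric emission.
1.2574e+15 Hz

The threshold frequency is when the photon energy equals the work function:
hf₀ = φ

Solving for f₀:
f₀ = φ/h = (5.2 eV × 1.602×10⁻¹⁹ J/eV) / (6.626×10⁻³⁴ J·s)
f₀ = 1.2574e+15 Hz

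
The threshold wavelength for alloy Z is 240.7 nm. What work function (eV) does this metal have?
5.15 eV

At the threshold wavelength, photon energy equals work function:
φ = hc/λ₀

Calculating:
φ = (6.626×10⁻³⁴ J·s)(3×10⁸ m/s) / (240.7×10⁻⁹ m)
φ = 5.15 eV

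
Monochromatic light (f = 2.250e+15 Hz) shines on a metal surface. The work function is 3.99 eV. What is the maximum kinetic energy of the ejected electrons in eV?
5.3153 eV

Using Einstein's photoelectric equation: KE_max = hf - φ

First, calculate the photon energy:
E_photon = hf = (6.626×10⁻³⁴ J·s)(2.250e+15 Hz)
E_photon = 9.3053 eV

Then, the maximum kinetic energy:
KE_max = E_photon - φ = 9.3053 eV - 3.99 eV = 5.3153 eV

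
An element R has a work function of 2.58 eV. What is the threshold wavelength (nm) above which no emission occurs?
480.56 nm

The threshold wavelength is when the photon energy equals the work function:
hc/λ₀ = φ

Solving for λ₀:
λ₀ = hc/φ = (6.626×10⁻³⁴ J·s)(3×10⁸ m/s) / (2.58 eV × 1.602×10⁻¹⁹ J/eV)
λ₀ = 480.56 nm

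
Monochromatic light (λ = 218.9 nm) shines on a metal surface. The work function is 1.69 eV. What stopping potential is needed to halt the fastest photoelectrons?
3.9740 V

The stopping potential V_s satisfies: eV_s = KE_max

First, find KE_max using Einstein's equation:
E_photon = hc/λ = 5.6640 eV
KE_max = E_photon - φ = 5.6640 - 1.69 = 3.9740 eV

Since eV_s = KE_max:
V_s = KE_max/e = 3.9740 V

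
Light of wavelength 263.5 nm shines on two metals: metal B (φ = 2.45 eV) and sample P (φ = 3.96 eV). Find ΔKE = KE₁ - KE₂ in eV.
1.5100 eV

Using KE_max = hc/λ - φ for each metal:

Photon energy: E = hc/λ = 4.7053 eV

For metal B (φ₁ = 2.45 eV):
KE₁ = E - φ₁ = 4.7053 - 2.45 = 2.2553 eV

For sample P (φ₂ = 3.96 eV):
KE₂ = E - φ₂ = 4.7053 - 3.96 = 0.7453 eV

Difference:
ΔKE = KE₁ - KE₂ = 2.2553 - 0.7453 = 1.5100 eV

Note: The difference equals the difference in work functions: 3.96 - 2.45 = 1.51 eV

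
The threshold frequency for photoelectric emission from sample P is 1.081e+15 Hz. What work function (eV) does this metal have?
4.47 eV

At the threshold frequency, photon energy equals work function:
φ = hf₀

Calculating:
φ = (6.626×10⁻³⁴ J·s)(1.081e+15 Hz)
φ = 4.47 eV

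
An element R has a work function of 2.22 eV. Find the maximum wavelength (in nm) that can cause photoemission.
558.49 nm

The threshold wavelength is when the photon energy equals the work function:
hc/λ₀ = φ

Solving for λ₀:
λ₀ = hc/φ = (6.626×10⁻³⁴ J·s)(3×10⁸ m/s) / (2.22 eV × 1.602×10⁻¹⁹ J/eV)
λ₀ = 558.49 nm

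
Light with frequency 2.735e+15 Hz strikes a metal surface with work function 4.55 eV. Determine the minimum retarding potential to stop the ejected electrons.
6.7611 V

The stopping potential V_s satisfies: eV_s = KE_max

First, find KE_max using Einstein's equation:
E_photon = hf = (6.626×10⁻³⁴ J·s)(2.735e+15 Hz) = 11.3111 eV
KE_max = E_photon - φ = 11.3111 - 4.55 = 6.7611 eV

Since eV_s = KE_max:
V_s = KE_max/e = 6.7611 V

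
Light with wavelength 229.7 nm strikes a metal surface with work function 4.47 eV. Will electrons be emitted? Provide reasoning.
Yes

For photoemission, the photon energy must exceed the work function.

Photon energy: E = hc/λ = 5.3977 eV
Work function: φ = 4.47 eV

Since E_photon (5.3977 eV) > φ (4.47 eV), photoemission WILL occur.
The threshold wavelength is λ₀ = hc/φ = 277.4 nm.
Since 229.7 nm < 277.4 nm, the light has sufficient energy.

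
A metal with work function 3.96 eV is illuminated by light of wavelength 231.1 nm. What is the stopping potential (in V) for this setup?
1.4050 V

The stopping potential V_s satisfies: eV_s = KE_max

First, find KE_max using Einstein's equation:
E_photon = hc/λ = 5.3650 eV
KE_max = E_photon - φ = 5.3650 - 3.96 = 1.4050 eV

Since eV_s = KE_max:
V_s = KE_max/e = 1.4050 V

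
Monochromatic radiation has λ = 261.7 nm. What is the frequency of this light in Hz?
1.1456e+15 Hz

Using the wave equation: c = fλ

Solving for frequency:
f = c/λ = (3×10⁸ m/s) / (261.7×10⁻⁹ m)
f = 1.1456e+15 Hz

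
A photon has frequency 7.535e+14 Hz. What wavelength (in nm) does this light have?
397.87 nm

Using the wave equation: c = fλ

Solving for wavelength:
λ = c/f = (3×10⁸ m/s) / (7.535e+14 Hz)
λ = 397.87 nm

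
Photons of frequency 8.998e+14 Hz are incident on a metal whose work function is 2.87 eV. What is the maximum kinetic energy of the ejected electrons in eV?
0.8513 eV

Using Einstein's photoelectric equation: KE_max = hf - φ

First, calculate the photon energy:
E_photon = hf = (6.626×10⁻³⁴ J·s)(8.998e+14 Hz)
E_photon = 3.7213 eV

Then, the maximum kinetic energy:
KE_max = E_photon - φ = 3.7213 eV - 2.87 eV = 0.8513 eV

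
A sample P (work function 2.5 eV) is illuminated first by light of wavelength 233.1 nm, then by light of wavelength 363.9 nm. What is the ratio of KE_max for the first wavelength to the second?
3.1076

Using Einstein's equation: KE_max = hc/λ - φ

For λ₁ = 233.1 nm:
E₁ = hc/λ₁ = 5.3189 eV
KE₁ = E₁ - φ = 5.3189 - 2.5 = 2.8189 eV

For λ₂ = 363.9 nm:
E₂ = hc/λ₂ = 3.4071 eV
KE₂ = E₂ - φ = 3.4071 - 2.5 = 0.9071 eV

Ratio: KE₁/KE₂ = 2.8189/0.9071 = 3.1076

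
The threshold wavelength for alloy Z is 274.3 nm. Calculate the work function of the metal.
4.52 eV

At the threshold wavelength, photon energy equals work function:
φ = hc/λ₀

Calculating:
φ = (6.626×10⁻³⁴ J·s)(3×10⁸ m/s) / (274.3×10⁻⁹ m)
φ = 4.52 eV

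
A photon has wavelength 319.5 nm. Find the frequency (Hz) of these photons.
9.3832e+14 Hz

Using the wave equation: c = fλ

Solving for frequency:
f = c/λ = (3×10⁸ m/s) / (319.5×10⁻⁹ m)
f = 9.3832e+14 Hz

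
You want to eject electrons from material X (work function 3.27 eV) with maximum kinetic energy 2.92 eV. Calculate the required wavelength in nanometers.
200.30 nm

From Einstein's equation: KE_max = hc/λ - φ

Rearranging for λ:
hc/λ = KE_max + φ
λ = hc/(KE_max + φ)

Required photon energy:
E_photon = KE_max + φ = 2.92 + 3.27 = 6.19 eV

Required wavelength:
λ = hc/E_photon = (6.626×10⁻³⁴)(3×10⁸) / (6.19 × 1.602×10⁻¹⁹)
λ = 200.30 nm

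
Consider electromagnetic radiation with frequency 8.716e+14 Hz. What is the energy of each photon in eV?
3.6046 eV

Using E = hf:

E = hf = (6.626×10⁻³⁴ J·s)(8.716e+14 Hz)
E = 3.6046 eV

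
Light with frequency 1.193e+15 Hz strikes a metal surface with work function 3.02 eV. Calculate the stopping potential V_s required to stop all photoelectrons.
1.9139 V

The stopping potential V_s satisfies: eV_s = KE_max

First, find KE_max using Einstein's equation:
E_photon = hf = (6.626×10⁻³⁴ J·s)(1.193e+15 Hz) = 4.9339 eV
KE_max = E_photon - φ = 4.9339 - 3.02 = 1.9139 eV

Since eV_s = KE_max:
V_s = KE_max/e = 1.9139 V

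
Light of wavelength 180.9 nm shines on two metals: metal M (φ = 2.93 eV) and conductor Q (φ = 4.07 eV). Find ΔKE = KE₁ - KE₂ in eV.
1.1400 eV

Using KE_max = hc/λ - φ for each metal:

Photon energy: E = hc/λ = 6.8537 eV

For metal M (φ₁ = 2.93 eV):
KE₁ = E - φ₁ = 6.8537 - 2.93 = 3.9237 eV

For conductor Q (φ₂ = 4.07 eV):
KE₂ = E - φ₂ = 6.8537 - 4.07 = 2.7837 eV

Difference:
ΔKE = KE₁ - KE₂ = 3.9237 - 2.7837 = 1.1400 eV

Note: The difference equals the difference in work functions: 4.07 - 2.93 = 1.14 eV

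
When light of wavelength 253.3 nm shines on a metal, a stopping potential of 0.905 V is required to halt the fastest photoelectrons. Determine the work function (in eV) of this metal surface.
3.99 eV

The stopping potential gives the maximum kinetic energy: KE_max = eV_s = 0.905 eV

From Einstein's photoelectric equation: KE_max = hc/λ - φ
Rearranging: φ = hc/λ - KE_max

Calculate photon energy:
E_photon = hc/λ = (6.626×10⁻³⁴ J·s)(3×10⁸ m/s) / (253.3×10⁻⁹ m) = 4.8948 eV

Therefore:
φ = 4.8948 - 0.905 = 3.99 eV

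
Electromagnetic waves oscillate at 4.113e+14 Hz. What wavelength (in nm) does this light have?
728.89 nm

Using the wave equation: c = fλ

Solving for wavelength:
λ = c/f = (3×10⁸ m/s) / (4.113e+14 Hz)
λ = 728.89 nm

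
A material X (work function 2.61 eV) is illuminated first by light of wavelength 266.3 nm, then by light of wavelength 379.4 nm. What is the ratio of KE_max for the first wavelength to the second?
3.1096

Using Einstein's equation: KE_max = hc/λ - φ

For λ₁ = 266.3 nm:
E₁ = hc/λ₁ = 4.6558 eV
KE₁ = E₁ - φ = 4.6558 - 2.61 = 2.0458 eV

For λ₂ = 379.4 nm:
E₂ = hc/λ₂ = 3.2679 eV
KE₂ = E₂ - φ = 3.2679 - 2.61 = 0.6579 eV

Ratio: KE₁/KE₂ = 2.0458/0.6579 = 3.1096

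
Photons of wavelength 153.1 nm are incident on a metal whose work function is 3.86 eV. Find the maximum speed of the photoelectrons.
1.2210e+06 m/s

First, find the maximum kinetic energy:
E_photon = hc/λ = 8.0982 eV
KE_max = E_photon - φ = 8.0982 - 3.86 = 4.2382 eV

Convert to Joules: KE_max = 4.2382 × 1.602×10⁻¹⁹ J = 6.7904e-19 J

Then use KE = ½mv² to find velocity:
v = √(2·KE/m) = √(2 × 6.7904e-19 J / 9.109e-31 kg)
v = 1.2210e+06 m/s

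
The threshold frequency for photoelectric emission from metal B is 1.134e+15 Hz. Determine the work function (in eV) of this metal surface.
4.69 eV

At the threshold frequency, photon energy equals work function:
φ = hf₀

Calculating:
φ = (6.626×10⁻³⁴ J·s)(1.134e+15 Hz)
φ = 4.69 eV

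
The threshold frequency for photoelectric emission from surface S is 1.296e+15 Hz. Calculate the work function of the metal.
5.36 eV

At the threshold frequency, photon energy equals work function:
φ = hf₀

Calculating:
φ = (6.626×10⁻³⁴ J·s)(1.296e+15 Hz)
φ = 5.36 eV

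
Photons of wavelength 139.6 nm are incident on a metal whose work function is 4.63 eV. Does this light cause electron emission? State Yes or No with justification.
Yes

For photoemission, the photon energy must exceed the work function.

Photon energy: E = hc/λ = 8.8814 eV
Work function: φ = 4.63 eV

Since E_photon (8.8814 eV) > φ (4.63 eV), photoemission WILL occur.
The threshold wavelength is λ₀ = hc/φ = 267.8 nm.
Since 139.6 nm < 267.8 nm, the light has sufficient energy.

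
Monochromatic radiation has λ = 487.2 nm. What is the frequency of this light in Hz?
6.1534e+14 Hz

Using the wave equation: c = fλ

Solving for frequency:
f = c/λ = (3×10⁸ m/s) / (487.2×10⁻⁹ m)
f = 6.1534e+14 Hz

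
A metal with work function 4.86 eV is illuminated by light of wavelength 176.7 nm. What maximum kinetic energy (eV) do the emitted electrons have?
2.1566 eV

Using Einstein's photoelectric equation: KE_max = hf - φ = hc/λ - φ

First, calculate the photon energy:
E_photon = hc/λ = (6.626×10⁻³⁴ J·s)(3×10⁸ m/s) / (176.7×10⁻⁹ m)
E_photon = 7.0166 eV

Then, the maximum kinetic energy:
KE_max = E_photon - φ = 7.0166 eV - 4.86 eV = 2.1566 eV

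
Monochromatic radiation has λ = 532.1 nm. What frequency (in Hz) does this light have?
5.6341e+14 Hz

Using the wave equation: c = fλ

Solving for frequency:
f = c/λ = (3×10⁸ m/s) / (532.1×10⁻⁹ m)
f = 5.6341e+14 Hz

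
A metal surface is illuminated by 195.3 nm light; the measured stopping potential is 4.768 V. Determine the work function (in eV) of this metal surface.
1.58 eV

The stopping potential gives the maximum kinetic energy: KE_max = eV_s = 4.768 eV

From Einstein's photoelectric equation: KE_max = hc/λ - φ
Rearranging: φ = hc/λ - KE_max

Calculate photon energy:
E_photon = hc/λ = (6.626×10⁻³⁴ J·s)(3×10⁸ m/s) / (195.3×10⁻⁹ m) = 6.3484 eV

Therefore:
φ = 6.3484 - 4.768 = 1.58 eV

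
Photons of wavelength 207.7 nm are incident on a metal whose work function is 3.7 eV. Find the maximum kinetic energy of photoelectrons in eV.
2.2694 eV

Using Einstein's photoelectric equation: KE_max = hf - φ = hc/λ - φ

First, calculate the photon energy:
E_photon = hc/λ = (6.626×10⁻³⁴ J·s)(3×10⁸ m/s) / (207.7×10⁻⁹ m)
E_photon = 5.9694 eV

Then, the maximum kinetic energy:
KE_max = E_photon - φ = 5.9694 eV - 3.7 eV = 2.2694 eV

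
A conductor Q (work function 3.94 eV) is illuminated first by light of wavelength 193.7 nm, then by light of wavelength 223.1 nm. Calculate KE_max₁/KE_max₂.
1.5215

Using Einstein's equation: KE_max = hc/λ - φ

For λ₁ = 193.7 nm:
E₁ = hc/λ₁ = 6.4008 eV
KE₁ = E₁ - φ = 6.4008 - 3.94 = 2.4608 eV

For λ₂ = 223.1 nm:
E₂ = hc/λ₂ = 5.5573 eV
KE₂ = E₂ - φ = 5.5573 - 3.94 = 1.6173 eV

Ratio: KE₁/KE₂ = 2.4608/1.6173 = 1.5215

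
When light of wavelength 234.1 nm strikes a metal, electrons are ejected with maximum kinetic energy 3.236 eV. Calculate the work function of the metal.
2.06 eV

From Einstein's photoelectric equation: KE_max = hf - φ = hc/λ - φ

Rearranging for φ:
φ = hc/λ - KE_max

Calculate photon energy:
E_photon = hc/λ = 5.2962 eV

Therefore:
φ = 5.2962 - 3.236 = 2.06 eV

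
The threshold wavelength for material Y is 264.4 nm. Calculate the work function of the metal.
4.69 eV

At the threshold wavelength, photon energy equals work function:
φ = hc/λ₀

Calculating:
φ = (6.626×10⁻³⁴ J·s)(3×10⁸ m/s) / (264.4×10⁻⁹ m)
φ = 4.69 eV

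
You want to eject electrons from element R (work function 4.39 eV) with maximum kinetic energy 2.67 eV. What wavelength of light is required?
175.62 nm

From Einstein's equation: KE_max = hc/λ - φ

Rearranging for λ:
hc/λ = KE_max + φ
λ = hc/(KE_max + φ)

Required photon energy:
E_photon = KE_max + φ = 2.67 + 4.39 = 7.06 eV

Required wavelength:
λ = hc/E_photon = (6.626×10⁻³⁴)(3×10⁸) / (7.06 × 1.602×10⁻¹⁹)
λ = 175.62 nm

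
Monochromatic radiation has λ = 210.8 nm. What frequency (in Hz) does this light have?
1.4222e+15 Hz

Using the wave equation: c = fλ

Solving for frequency:
f = c/λ = (3×10⁸ m/s) / (210.8×10⁻⁹ m)
f = 1.4222e+15 Hz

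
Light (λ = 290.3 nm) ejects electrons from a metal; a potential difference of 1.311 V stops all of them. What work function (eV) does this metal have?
2.96 eV

The stopping potential gives the maximum kinetic energy: KE_max = eV_s = 1.311 eV

From Einstein's photoelectric equation: KE_max = hc/λ - φ
Rearranging: φ = hc/λ - KE_max

Calculate photon energy:
E_photon = hc/λ = (6.626×10⁻³⁴ J·s)(3×10⁸ m/s) / (290.3×10⁻⁹ m) = 4.2709 eV

Therefore:
φ = 4.2709 - 1.311 = 2.96 eV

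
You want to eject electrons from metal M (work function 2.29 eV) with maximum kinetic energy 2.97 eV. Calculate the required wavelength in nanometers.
235.71 nm

From Einstein's equation: KE_max = hc/λ - φ

Rearranging for λ:
hc/λ = KE_max + φ
λ = hc/(KE_max + φ)

Required photon energy:
E_photon = KE_max + φ = 2.97 + 2.29 = 5.26 eV

Required wavelength:
λ = hc/E_photon = (6.626×10⁻³⁴)(3×10⁸) / (5.26 × 1.602×10⁻¹⁹)
λ = 235.71 nm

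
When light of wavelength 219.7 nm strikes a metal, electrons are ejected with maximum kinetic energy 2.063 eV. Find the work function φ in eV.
3.58 eV

From Einstein's photoelectric equation: KE_max = hf - φ = hc/λ - φ

Rearranging for φ:
φ = hc/λ - KE_max

Calculate photon energy:
E_photon = hc/λ = 5.6433 eV

Therefore:
φ = 5.6433 - 2.063 = 3.58 eV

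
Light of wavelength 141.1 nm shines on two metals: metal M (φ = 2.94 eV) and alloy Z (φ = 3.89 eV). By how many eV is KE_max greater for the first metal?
0.9500 eV

Using KE_max = hc/λ - φ for each metal:

Photon energy: E = hc/λ = 8.7870 eV

For metal M (φ₁ = 2.94 eV):
KE₁ = E - φ₁ = 8.7870 - 2.94 = 5.8470 eV

For alloy Z (φ₂ = 3.89 eV):
KE₂ = E - φ₂ = 8.7870 - 3.89 = 4.8970 eV

Difference:
ΔKE = KE₁ - KE₂ = 5.8470 - 4.8970 = 0.9500 eV

Note: The difference equals the difference in work functions: 3.89 - 2.94 = 0.95 eV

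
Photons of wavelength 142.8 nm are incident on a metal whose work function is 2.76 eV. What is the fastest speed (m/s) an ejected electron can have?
1.4434e+06 m/s

First, find the maximum kinetic energy:
E_photon = hc/λ = 8.6824 eV
KE_max = E_photon - φ = 8.6824 - 2.76 = 5.9224 eV

Convert to Joules: KE_max = 5.9224 × 1.602×10⁻¹⁹ J = 9.4887e-19 J

Then use KE = ½mv² to find velocity:
v = √(2·KE/m) = √(2 × 9.4887e-19 J / 9.109e-31 kg)
v = 1.4434e+06 m/s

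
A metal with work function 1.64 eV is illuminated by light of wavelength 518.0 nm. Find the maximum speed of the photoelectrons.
5.1484e+05 m/s

First, find the maximum kinetic energy:
E_photon = hc/λ = 2.3935 eV
KE_max = E_photon - φ = 2.3935 - 1.64 = 0.7535 eV

Convert to Joules: KE_max = 0.7535 × 1.602×10⁻¹⁹ J = 1.2073e-19 J

Then use KE = ½mv² to find velocity:
v = √(2·KE/m) = √(2 × 1.2073e-19 J / 9.109e-31 kg)
v = 5.1484e+05 m/s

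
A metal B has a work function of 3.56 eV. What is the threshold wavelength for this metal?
348.27 nm

The threshold wavelength is when the photon energy equals the work function:
hc/λ₀ = φ

Solving for λ₀:
λ₀ = hc/φ = (6.626×10⁻³⁴ J·s)(3×10⁸ m/s) / (3.56 eV × 1.602×10⁻¹⁹ J/eV)
λ₀ = 348.27 nm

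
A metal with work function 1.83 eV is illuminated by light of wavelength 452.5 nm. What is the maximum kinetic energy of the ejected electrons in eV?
0.9100 eV

Using Einstein's photoelectric equation: KE_max = hf - φ = hc/λ - φ

First, calculate the photon energy:
E_photon = hc/λ = (6.626×10⁻³⁴ J·s)(3×10⁸ m/s) / (452.5×10⁻⁹ m)
E_photon = 2.7400 eV

Then, the maximum kinetic energy:
KE_max = E_photon - φ = 2.7400 eV - 1.83 eV = 0.9100 eV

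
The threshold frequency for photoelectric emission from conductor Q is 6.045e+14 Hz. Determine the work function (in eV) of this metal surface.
2.50 eV

At the threshold frequency, photon energy equals work function:
φ = hf₀

Calculating:
φ = (6.626×10⁻³⁴ J·s)(6.045e+14 Hz)
φ = 2.50 eV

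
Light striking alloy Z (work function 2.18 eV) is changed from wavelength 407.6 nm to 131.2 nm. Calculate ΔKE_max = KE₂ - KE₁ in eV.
6.4082 eV

Using Einstein's equation: KE_max = hc/λ - φ

For λ₁ = 407.6 nm:
KE₁ = hc/λ₁ - φ = 3.0418 - 2.18 = 0.8618 eV

For λ₂ = 131.2 nm:
KE₂ = hc/λ₂ - φ = 9.4500 - 2.18 = 7.2700 eV

Change in KE:
ΔKE = KE₂ - KE₁ = 7.2700 - 0.8618 = 6.4082 eV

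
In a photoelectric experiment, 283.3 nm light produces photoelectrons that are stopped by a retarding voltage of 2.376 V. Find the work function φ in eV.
2.00 eV

The stopping potential gives the maximum kinetic energy: KE_max = eV_s = 2.376 eV

From Einstein's photoelectric equation: KE_max = hc/λ - φ
Rearranging: φ = hc/λ - KE_max

Calculate photon energy:
E_photon = hc/λ = (6.626×10⁻³⁴ J·s)(3×10⁸ m/s) / (283.3×10⁻⁹ m) = 4.3764 eV

Therefore:
φ = 4.3764 - 2.376 = 2.00 eV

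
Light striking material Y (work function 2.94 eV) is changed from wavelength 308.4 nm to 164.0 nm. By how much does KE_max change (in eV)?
3.5398 eV

Using Einstein's equation: KE_max = hc/λ - φ

For λ₁ = 308.4 nm:
KE₁ = hc/λ₁ - φ = 4.0202 - 2.94 = 1.0802 eV

For λ₂ = 164.0 nm:
KE₂ = hc/λ₂ - φ = 7.5600 - 2.94 = 4.6200 eV

Change in KE:
ΔKE = KE₂ - KE₁ = 4.6200 - 1.0802 = 3.5398 eV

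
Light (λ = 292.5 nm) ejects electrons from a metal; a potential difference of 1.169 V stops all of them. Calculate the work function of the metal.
3.07 eV

The stopping potential gives the maximum kinetic energy: KE_max = eV_s = 1.169 eV

From Einstein's photoelectric equation: KE_max = hc/λ - φ
Rearranging: φ = hc/λ - KE_max

Calculate photon energy:
E_photon = hc/λ = (6.626×10⁻³⁴ J·s)(3×10⁸ m/s) / (292.5×10⁻⁹ m) = 4.2388 eV

Therefore:
φ = 4.2388 - 1.169 = 3.07 eV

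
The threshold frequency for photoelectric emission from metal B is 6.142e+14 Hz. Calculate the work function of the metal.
2.54 eV

At the threshold frequency, photon energy equals work function:
φ = hf₀

Calculating:
φ = (6.626×10⁻³⁴ J·s)(6.142e+14 Hz)
φ = 2.54 eV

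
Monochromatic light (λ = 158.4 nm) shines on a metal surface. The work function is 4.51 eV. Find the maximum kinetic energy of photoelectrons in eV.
3.3173 eV

Using Einstein's photoelectric equation: KE_max = hf - φ = hc/λ - φ

First, calculate the photon energy:
E_photon = hc/λ = (6.626×10⁻³⁴ J·s)(3×10⁸ m/s) / (158.4×10⁻⁹ m)
E_photon = 7.8273 eV

Then, the maximum kinetic energy:
KE_max = E_photon - φ = 7.8273 eV - 4.51 eV = 3.3173 eV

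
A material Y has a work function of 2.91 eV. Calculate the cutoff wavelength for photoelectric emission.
426.06 nm

The threshold wavelength is when the photon energy equals the work function:
hc/λ₀ = φ

Solving for λ₀:
λ₀ = hc/φ = (6.626×10⁻³⁴ J·s)(3×10⁸ m/s) / (2.91 eV × 1.602×10⁻¹⁹ J/eV)
λ₀ = 426.06 nm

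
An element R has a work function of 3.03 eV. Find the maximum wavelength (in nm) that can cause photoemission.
409.19 nm

The threshold wavelength is when the photon energy equals the work function:
hc/λ₀ = φ

Solving for λ₀:
λ₀ = hc/φ = (6.626×10⁻³⁴ J·s)(3×10⁸ m/s) / (3.03 eV × 1.602×10⁻¹⁹ J/eV)
λ₀ = 409.19 nm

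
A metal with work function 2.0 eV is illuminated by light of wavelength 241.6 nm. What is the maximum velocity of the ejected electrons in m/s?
1.0496e+06 m/s

First, find the maximum kinetic energy:
E_photon = hc/λ = 5.1318 eV
KE_max = E_photon - φ = 5.1318 - 2.0 = 3.1318 eV

Convert to Joules: KE_max = 3.1318 × 1.602×10⁻¹⁹ J = 5.0177e-19 J

Then use KE = ½mv² to find velocity:
v = √(2·KE/m) = √(2 × 5.0177e-19 J / 9.109e-31 kg)
v = 1.0496e+06 m/s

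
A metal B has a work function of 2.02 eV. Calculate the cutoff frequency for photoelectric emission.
4.8843e+14 Hz

The threshold frequency is when the photon energy equals the work function:
hf₀ = φ

Solving for f₀:
f₀ = φ/h = (2.02 eV × 1.602×10⁻¹⁹ J/eV) / (6.626×10⁻³⁴ J·s)
f₀ = 4.8843e+14 Hz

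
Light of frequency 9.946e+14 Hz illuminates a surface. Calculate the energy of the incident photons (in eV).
4.1133 eV

Using E = hf:

E = hf = (6.626×10⁻³⁴ J·s)(9.946e+14 Hz)
E = 4.1133 eV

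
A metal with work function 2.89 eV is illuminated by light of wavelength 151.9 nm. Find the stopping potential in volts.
5.2722 V

The stopping potential V_s satisfies: eV_s = KE_max

First, find KE_max using Einstein's equation:
E_photon = hc/λ = 8.1622 eV
KE_max = E_photon - φ = 8.1622 - 2.89 = 5.2722 eV

Since eV_s = KE_max:
V_s = KE_max/e = 5.2722 V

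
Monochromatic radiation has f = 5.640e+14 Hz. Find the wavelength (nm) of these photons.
531.55 nm

Using the wave equation: c = fλ

Solving for wavelength:
λ = c/f = (3×10⁸ m/s) / (5.640e+14 Hz)
λ = 531.55 nm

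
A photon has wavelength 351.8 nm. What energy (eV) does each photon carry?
3.5243 eV

Using E = hf = hc/λ:

E = hc/λ = (6.626×10⁻³⁴ J·s)(3×10⁸ m/s) / (351.8×10⁻⁹ m)
E = 3.5243 eV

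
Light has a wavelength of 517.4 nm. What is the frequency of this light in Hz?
5.7942e+14 Hz

Using the wave equation: c = fλ

Solving for frequency:
f = c/λ = (3×10⁸ m/s) / (517.4×10⁻⁹ m)
f = 5.7942e+14 Hz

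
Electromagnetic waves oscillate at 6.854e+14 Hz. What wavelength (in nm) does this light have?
437.40 nm

Using the wave equation: c = fλ

Solving for wavelength:
λ = c/f = (3×10⁸ m/s) / (6.854e+14 Hz)
λ = 437.40 nm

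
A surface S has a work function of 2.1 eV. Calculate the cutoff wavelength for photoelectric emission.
590.40 nm

The threshold wavelength is when the photon energy equals the work function:
hc/λ₀ = φ

Solving for λ₀:
λ₀ = hc/φ = (6.626×10⁻³⁴ J·s)(3×10⁸ m/s) / (2.1 eV × 1.602×10⁻¹⁹ J/eV)
λ₀ = 590.40 nm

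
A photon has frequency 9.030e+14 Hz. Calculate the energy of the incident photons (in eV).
3.7345 eV

Using E = hf:

E = hf = (6.626×10⁻³⁴ J·s)(9.030e+14 Hz)
E = 3.7345 eV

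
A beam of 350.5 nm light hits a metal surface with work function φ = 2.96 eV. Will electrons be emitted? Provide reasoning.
Yes

For photoemission, the photon energy must exceed the work function.

Photon energy: E = hc/λ = 3.5374 eV
Work function: φ = 2.96 eV

Since E_photon (3.5374 eV) > φ (2.96 eV), photoemission WILL occur.
The threshold wavelength is λ₀ = hc/φ = 418.9 nm.
Since 350.5 nm < 418.9 nm, the light has sufficient energy.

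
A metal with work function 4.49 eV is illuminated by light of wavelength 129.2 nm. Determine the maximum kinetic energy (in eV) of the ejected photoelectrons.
5.1063 eV

Using Einstein's photoelectric equation: KE_max = hf - φ = hc/λ - φ

First, calculate the photon energy:
E_photon = hc/λ = (6.626×10⁻³⁴ J·s)(3×10⁸ m/s) / (129.2×10⁻⁹ m)
E_photon = 9.5963 eV

Then, the maximum kinetic energy:
KE_max = E_photon - φ = 9.5963 eV - 4.49 eV = 5.1063 eV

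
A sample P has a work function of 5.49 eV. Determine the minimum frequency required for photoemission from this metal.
1.3275e+15 Hz

The threshold frequency is when the photon energy equals the work function:
hf₀ = φ

Solving for f₀:
f₀ = φ/h = (5.49 eV × 1.602×10⁻¹⁹ J/eV) / (6.626×10⁻³⁴ J·s)
f₀ = 1.3275e+15 Hz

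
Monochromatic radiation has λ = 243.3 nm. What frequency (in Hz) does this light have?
1.2322e+15 Hz

Using the wave equation: c = fλ

Solving for frequency:
f = c/λ = (3×10⁸ m/s) / (243.3×10⁻⁹ m)
f = 1.2322e+15 Hz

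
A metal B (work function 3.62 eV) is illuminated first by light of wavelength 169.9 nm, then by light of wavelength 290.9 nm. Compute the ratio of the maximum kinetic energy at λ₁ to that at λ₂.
5.7274

Using Einstein's equation: KE_max = hc/λ - φ

For λ₁ = 169.9 nm:
E₁ = hc/λ₁ = 7.2975 eV
KE₁ = E₁ - φ = 7.2975 - 3.62 = 3.6775 eV

For λ₂ = 290.9 nm:
E₂ = hc/λ₂ = 4.2621 eV
KE₂ = E₂ - φ = 4.2621 - 3.62 = 0.6421 eV

Ratio: KE₁/KE₂ = 3.6775/0.6421 = 5.7274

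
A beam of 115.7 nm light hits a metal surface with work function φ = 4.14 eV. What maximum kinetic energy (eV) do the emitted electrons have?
6.5760 eV

Using Einstein's photoelectric equation: KE_max = hf - φ = hc/λ - φ

First, calculate the photon energy:
E_photon = hc/λ = (6.626×10⁻³⁴ J·s)(3×10⁸ m/s) / (115.7×10⁻⁹ m)
E_photon = 10.7160 eV

Then, the maximum kinetic energy:
KE_max = E_photon - φ = 10.7160 eV - 4.14 eV = 6.5760 eV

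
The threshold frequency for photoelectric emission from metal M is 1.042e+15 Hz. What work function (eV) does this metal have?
4.31 eV

At the threshold frequency, photon energy equals work function:
φ = hf₀

Calculating:
φ = (6.626×10⁻³⁴ J·s)(1.042e+15 Hz)
φ = 4.31 eV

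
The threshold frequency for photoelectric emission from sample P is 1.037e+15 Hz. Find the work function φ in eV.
4.29 eV

At the threshold frequency, photon energy equals work function:
φ = hf₀

Calculating:
φ = (6.626×10⁻³⁴ J·s)(1.037e+15 Hz)
φ = 4.29 eV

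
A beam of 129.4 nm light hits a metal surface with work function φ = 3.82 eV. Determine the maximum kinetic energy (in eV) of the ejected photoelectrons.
5.7615 eV

Using Einstein's photoelectric equation: KE_max = hf - φ = hc/λ - φ

First, calculate the photon energy:
E_photon = hc/λ = (6.626×10⁻³⁴ J·s)(3×10⁸ m/s) / (129.4×10⁻⁹ m)
E_photon = 9.5815 eV

Then, the maximum kinetic energy:
KE_max = E_photon - φ = 9.5815 eV - 3.82 eV = 5.7615 eV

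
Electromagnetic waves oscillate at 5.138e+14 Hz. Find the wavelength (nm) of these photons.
583.48 nm

Using the wave equation: c = fλ

Solving for wavelength:
λ = c/f = (3×10⁸ m/s) / (5.138e+14 Hz)
λ = 583.48 nm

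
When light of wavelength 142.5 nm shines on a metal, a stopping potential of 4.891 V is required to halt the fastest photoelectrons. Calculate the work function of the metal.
3.81 eV

The stopping potential gives the maximum kinetic energy: KE_max = eV_s = 4.891 eV

From Einstein's photoelectric equation: KE_max = hc/λ - φ
Rearranging: φ = hc/λ - KE_max

Calculate photon energy:
E_photon = hc/λ = (6.626×10⁻³⁴ J·s)(3×10⁸ m/s) / (142.5×10⁻⁹ m) = 8.7006 eV

Therefore:
φ = 8.7006 - 4.891 = 3.81 eV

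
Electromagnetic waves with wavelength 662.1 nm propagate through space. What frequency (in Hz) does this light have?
4.5279e+14 Hz

Using the wave equation: c = fλ

Solving for frequency:
f = c/λ = (3×10⁸ m/s) / (662.1×10⁻⁹ m)
f = 4.5279e+14 Hz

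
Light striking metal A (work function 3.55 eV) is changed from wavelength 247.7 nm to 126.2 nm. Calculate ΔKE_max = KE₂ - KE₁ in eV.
4.8190 eV

Using Einstein's equation: KE_max = hc/λ - φ

For λ₁ = 247.7 nm:
KE₁ = hc/λ₁ - φ = 5.0054 - 3.55 = 1.4554 eV

For λ₂ = 126.2 nm:
KE₂ = hc/λ₂ - φ = 9.8244 - 3.55 = 6.2744 eV

Change in KE:
ΔKE = KE₂ - KE₁ = 6.2744 - 1.4554 = 4.8190 eV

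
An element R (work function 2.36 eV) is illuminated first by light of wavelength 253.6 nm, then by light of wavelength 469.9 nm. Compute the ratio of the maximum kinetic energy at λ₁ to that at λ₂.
9.0799

Using Einstein's equation: KE_max = hc/λ - φ

For λ₁ = 253.6 nm:
E₁ = hc/λ₁ = 4.8890 eV
KE₁ = E₁ - φ = 4.8890 - 2.36 = 2.5290 eV

For λ₂ = 469.9 nm:
E₂ = hc/λ₂ = 2.6385 eV
KE₂ = E₂ - φ = 2.6385 - 2.36 = 0.2785 eV

Ratio: KE₁/KE₂ = 2.5290/0.2785 = 9.0799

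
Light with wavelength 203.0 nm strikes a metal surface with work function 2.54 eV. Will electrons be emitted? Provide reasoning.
Yes

For photoemission, the photon energy must exceed the work function.

Photon energy: E = hc/λ = 6.1076 eV
Work function: φ = 2.54 eV

Since E_photon (6.1076 eV) > φ (2.54 eV), photoemission WILL occur.
The threshold wavelength is λ₀ = hc/φ = 488.1 nm.
Since 203.0 nm < 488.1 nm, the light has sufficient energy.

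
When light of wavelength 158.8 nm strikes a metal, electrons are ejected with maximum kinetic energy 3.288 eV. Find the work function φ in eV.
4.52 eV

From Einstein's photoelectric equation: KE_max = hf - φ = hc/λ - φ

Rearranging for φ:
φ = hc/λ - KE_max

Calculate photon energy:
E_photon = hc/λ = 7.8076 eV

Therefore:
φ = 7.8076 - 3.288 = 4.52 eV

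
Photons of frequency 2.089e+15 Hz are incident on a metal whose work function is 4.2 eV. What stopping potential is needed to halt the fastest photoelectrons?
4.4394 V

The stopping potential V_s satisfies: eV_s = KE_max

First, find KE_max using Einstein's equation:
E_photon = hf = (6.626×10⁻³⁴ J·s)(2.089e+15 Hz) = 8.6394 eV
KE_max = E_photon - φ = 8.6394 - 4.2 = 4.4394 eV

Since eV_s = KE_max:
V_s = KE_max/e = 4.4394 V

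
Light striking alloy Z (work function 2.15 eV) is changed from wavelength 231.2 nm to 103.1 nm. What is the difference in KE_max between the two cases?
6.6630 eV

Using Einstein's equation: KE_max = hc/λ - φ

For λ₁ = 231.2 nm:
KE₁ = hc/λ₁ - φ = 5.3626 - 2.15 = 3.2126 eV

For λ₂ = 103.1 nm:
KE₂ = hc/λ₂ - φ = 12.0256 - 2.15 = 9.8756 eV

Change in KE:
ΔKE = KE₂ - KE₁ = 9.8756 - 3.2126 = 6.6630 eV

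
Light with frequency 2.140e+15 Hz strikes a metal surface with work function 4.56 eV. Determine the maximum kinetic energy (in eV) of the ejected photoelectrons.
4.2903 eV

Using Einstein's photoelectric equation: KE_max = hf - φ

First, calculate the photon energy:
E_photon = hf = (6.626×10⁻³⁴ J·s)(2.140e+15 Hz)
E_photon = 8.8503 eV

Then, the maximum kinetic energy:
KE_max = E_photon - φ = 8.8503 eV - 4.56 eV = 4.2903 eV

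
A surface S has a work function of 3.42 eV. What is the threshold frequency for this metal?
8.2695e+14 Hz

The threshold frequency is when the photon energy equals the work function:
hf₀ = φ

Solving for f₀:
f₀ = φ/h = (3.42 eV × 1.602×10⁻¹⁹ J/eV) / (6.626×10⁻³⁴ J·s)
f₀ = 8.2695e+14 Hz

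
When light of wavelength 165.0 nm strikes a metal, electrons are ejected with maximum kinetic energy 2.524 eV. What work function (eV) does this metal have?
4.99 eV

From Einstein's photoelectric equation: KE_max = hf - φ = hc/λ - φ

Rearranging for φ:
φ = hc/λ - KE_max

Calculate photon energy:
E_photon = hc/λ = 7.5142 eV

Therefore:
φ = 7.5142 - 2.524 = 4.99 eV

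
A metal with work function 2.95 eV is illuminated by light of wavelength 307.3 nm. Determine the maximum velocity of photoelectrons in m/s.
6.1768e+05 m/s

First, find the maximum kinetic energy:
E_photon = hc/λ = 4.0346 eV
KE_max = E_photon - φ = 4.0346 - 2.95 = 1.0846 eV

Convert to Joules: KE_max = 1.0846 × 1.602×10⁻¹⁹ J = 1.7378e-19 J

Then use KE = ½mv² to find velocity:
v = √(2·KE/m) = √(2 × 1.7378e-19 J / 9.109e-31 kg)
v = 6.1768e+05 m/s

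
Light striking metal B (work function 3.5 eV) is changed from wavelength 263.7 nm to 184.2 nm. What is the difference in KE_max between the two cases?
2.0292 eV

Using Einstein's equation: KE_max = hc/λ - φ

For λ₁ = 263.7 nm:
KE₁ = hc/λ₁ - φ = 4.7017 - 3.5 = 1.2017 eV

For λ₂ = 184.2 nm:
KE₂ = hc/λ₂ - φ = 6.7310 - 3.5 = 3.2310 eV

Change in KE:
ΔKE = KE₂ - KE₁ = 3.2310 - 1.2017 = 2.0292 eV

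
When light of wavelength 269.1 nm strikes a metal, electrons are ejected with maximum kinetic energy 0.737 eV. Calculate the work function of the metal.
3.87 eV

From Einstein's photoelectric equation: KE_max = hf - φ = hc/λ - φ

Rearranging for φ:
φ = hc/λ - KE_max

Calculate photon energy:
E_photon = hc/λ = 4.6074 eV

Therefore:
φ = 4.6074 - 0.737 = 3.87 eV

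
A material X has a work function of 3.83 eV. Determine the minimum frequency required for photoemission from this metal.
9.2609e+14 Hz

The threshold frequency is when the photon energy equals the work function:
hf₀ = φ

Solving for f₀:
f₀ = φ/h = (3.83 eV × 1.602×10⁻¹⁹ J/eV) / (6.626×10⁻³⁴ J·s)
f₀ = 9.2609e+14 Hz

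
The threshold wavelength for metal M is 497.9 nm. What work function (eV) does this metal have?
2.49 eV

At the threshold wavelength, photon energy equals work function:
φ = hc/λ₀

Calculating:
φ = (6.626×10⁻³⁴ J·s)(3×10⁸ m/s) / (497.9×10⁻⁹ m)
φ = 2.49 eV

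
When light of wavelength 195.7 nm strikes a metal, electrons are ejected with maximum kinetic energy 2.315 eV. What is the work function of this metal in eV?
4.02 eV

From Einstein's photoelectric equation: KE_max = hf - φ = hc/λ - φ

Rearranging for φ:
φ = hc/λ - KE_max

Calculate photon energy:
E_photon = hc/λ = 6.3354 eV

Therefore:
φ = 6.3354 - 2.315 = 4.02 eV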